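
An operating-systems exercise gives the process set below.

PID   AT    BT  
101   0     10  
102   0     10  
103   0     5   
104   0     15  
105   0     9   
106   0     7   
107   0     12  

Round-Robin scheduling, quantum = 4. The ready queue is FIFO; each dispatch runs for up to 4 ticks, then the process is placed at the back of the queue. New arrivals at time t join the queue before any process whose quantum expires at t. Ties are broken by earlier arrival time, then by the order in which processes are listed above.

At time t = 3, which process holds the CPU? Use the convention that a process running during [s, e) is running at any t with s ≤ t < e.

Schedule: | 101 0-4 | 102 4-8 | 103 8-12 | 104 12-16 | 105 16-20 | 106 20-24 | 107 24-28 | 101 28-32 | 102 32-36 | 103 36-37 | 104 37-41 | 105 41-45 | 106 45-48 | 107 48-52 | 101 52-54 | 102 54-56 | 104 56-60 | 105 60-61 | 107 61-65 | 104 65-68 |
Completion: 101=54  102=56  103=37  104=68  105=61  106=48  107=65
Turnaround (C−A): 101=54  102=56  103=37  104=68  105=61  106=48  107=65

101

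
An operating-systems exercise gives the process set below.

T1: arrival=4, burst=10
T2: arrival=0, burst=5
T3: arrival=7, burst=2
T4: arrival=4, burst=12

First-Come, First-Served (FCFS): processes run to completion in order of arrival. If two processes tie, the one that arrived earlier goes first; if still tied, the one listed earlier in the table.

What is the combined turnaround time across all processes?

61

Timeline: | T2 0-5 | T1 5-15 | T4 15-27 | T3 27-29 |
Completion: T1=15  T2=5  T3=29  T4=27
Turnaround (C−A): T1=11  T2=5  T3=22  T4=23
Turnaround = completion − arrival: T1=11, T2=5, T3=22, T4=23
Total turnaround = 11 + 5 + 22 + 23 = 61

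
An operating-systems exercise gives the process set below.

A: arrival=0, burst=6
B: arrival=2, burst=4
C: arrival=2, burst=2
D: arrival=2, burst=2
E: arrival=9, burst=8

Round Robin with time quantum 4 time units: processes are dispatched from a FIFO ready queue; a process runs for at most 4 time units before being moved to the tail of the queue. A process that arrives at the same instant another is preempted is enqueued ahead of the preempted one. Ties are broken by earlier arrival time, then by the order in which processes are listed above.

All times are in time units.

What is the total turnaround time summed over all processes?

Schedule: | A 0-4 | B 4-8 | C 8-10 | D 10-12 | A 12-14 | E 14-22 |
Completion: A=14  B=8  C=10  D=12  E=22
Turnaround = completion − arrival: A=14, B=6, C=8, D=10, E=13
Total turnaround = 14 + 6 + 8 + 10 + 13 = 51

51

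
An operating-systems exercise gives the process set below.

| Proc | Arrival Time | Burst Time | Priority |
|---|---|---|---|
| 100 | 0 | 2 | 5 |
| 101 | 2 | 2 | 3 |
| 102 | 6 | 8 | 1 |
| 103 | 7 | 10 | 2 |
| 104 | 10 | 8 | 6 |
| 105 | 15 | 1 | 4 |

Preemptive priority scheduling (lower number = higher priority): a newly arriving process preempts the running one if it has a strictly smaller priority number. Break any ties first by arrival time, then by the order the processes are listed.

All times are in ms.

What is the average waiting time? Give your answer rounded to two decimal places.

5.17

Gantt: | 100 0-2 | 101 2-4 | idle 4-6 | 102 6-14 | 103 14-24 | 105 24-25 | 104 25-33 |
Completion: 100=2  101=4  102=14  103=24  104=33  105=25
Waiting times: 100=0, 101=0, 102=0, 103=7, 104=15, 105=9
Average waiting = (0+0+0+7+15+9) / 6 = 31/6 = 5.17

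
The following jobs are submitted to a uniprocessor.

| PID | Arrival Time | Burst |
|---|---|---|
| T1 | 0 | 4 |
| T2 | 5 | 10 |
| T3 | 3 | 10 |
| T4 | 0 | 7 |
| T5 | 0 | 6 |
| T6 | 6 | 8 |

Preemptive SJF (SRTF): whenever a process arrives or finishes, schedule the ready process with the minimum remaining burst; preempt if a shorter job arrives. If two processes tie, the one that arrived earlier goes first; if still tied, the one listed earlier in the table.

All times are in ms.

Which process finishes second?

T5

Gantt: | T1 0-4 | T5 4-10 | T4 10-17 | T6 17-25 | T3 25-35 | T2 35-45 |
Completion: T1=4  T2=45  T3=35  T4=17  T5=10  T6=25
Finish order: T1 → T5 → T4 → T6 → T3 → T2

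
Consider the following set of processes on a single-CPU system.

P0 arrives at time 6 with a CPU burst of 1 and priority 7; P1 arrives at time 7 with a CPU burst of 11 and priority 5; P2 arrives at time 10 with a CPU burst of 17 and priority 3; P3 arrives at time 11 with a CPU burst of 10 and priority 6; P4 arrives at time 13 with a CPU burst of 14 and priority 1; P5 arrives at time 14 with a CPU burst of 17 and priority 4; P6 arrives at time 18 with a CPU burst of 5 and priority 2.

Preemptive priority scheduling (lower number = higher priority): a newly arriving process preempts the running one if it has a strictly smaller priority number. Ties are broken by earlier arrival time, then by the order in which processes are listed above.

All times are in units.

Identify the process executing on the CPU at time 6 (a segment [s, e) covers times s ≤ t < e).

P0

Gantt: | idle 0-6 | P0 6-7 | P1 7-10 | P2 10-13 | P4 13-27 | P6 27-32 | P2 32-46 | P5 46-63 | P1 63-71 | P3 71-81 |
Completion: P0=7  P1=71  P2=46  P3=81  P4=27  P5=63  P6=32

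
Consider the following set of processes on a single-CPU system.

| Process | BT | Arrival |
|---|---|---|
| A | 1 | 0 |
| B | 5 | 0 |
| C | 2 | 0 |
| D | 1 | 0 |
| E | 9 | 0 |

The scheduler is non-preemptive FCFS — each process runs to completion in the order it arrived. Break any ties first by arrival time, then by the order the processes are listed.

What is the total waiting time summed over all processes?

Gantt: | A 0-1 | B 1-6 | C 6-8 | D 8-9 | E 9-18 |
Completion: A=1  B=6  C=8  D=9  E=18
Turnaround (C−A): A=1  B=6  C=8  D=9  E=18
Waiting = turnaround − burst: A=0, B=1, C=6, D=8, E=9
Total waiting = 0 + 1 + 6 + 8 + 9 = 24

24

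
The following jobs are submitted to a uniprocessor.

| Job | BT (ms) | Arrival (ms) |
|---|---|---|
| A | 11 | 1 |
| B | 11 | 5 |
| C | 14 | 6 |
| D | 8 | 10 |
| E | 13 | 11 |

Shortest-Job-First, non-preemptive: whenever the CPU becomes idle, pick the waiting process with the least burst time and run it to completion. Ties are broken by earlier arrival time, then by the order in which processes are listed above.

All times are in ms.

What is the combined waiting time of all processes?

Timeline: | idle 0-1 | A 1-12 | D 12-20 | B 20-31 | E 31-44 | C 44-58 |
Completion: A=12  B=31  C=58  D=20  E=44
Turnaround (C−A): A=11  B=26  C=52  D=10  E=33
Waiting = turnaround − burst: A=0, B=15, C=38, D=2, E=20
Total waiting = 0 + 15 + 38 + 2 + 20 = 75

75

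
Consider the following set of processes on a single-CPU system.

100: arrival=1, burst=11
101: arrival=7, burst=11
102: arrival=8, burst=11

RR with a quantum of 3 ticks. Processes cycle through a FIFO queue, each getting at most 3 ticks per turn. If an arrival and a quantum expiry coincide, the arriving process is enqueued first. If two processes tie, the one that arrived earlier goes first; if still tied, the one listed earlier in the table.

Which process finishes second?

Schedule: | idle 0-1 | 100 1-7 | 101 7-10 | 100 10-13 | 102 13-16 | 101 16-19 | 100 19-21 | 102 21-24 | 101 24-27 | 102 27-30 | 101 30-32 | 102 32-34 |
Completion: 100=21  101=32  102=34
Turnaround (C−A): 100=20  101=25  102=26
Finish order: 100 → 101 → 102

101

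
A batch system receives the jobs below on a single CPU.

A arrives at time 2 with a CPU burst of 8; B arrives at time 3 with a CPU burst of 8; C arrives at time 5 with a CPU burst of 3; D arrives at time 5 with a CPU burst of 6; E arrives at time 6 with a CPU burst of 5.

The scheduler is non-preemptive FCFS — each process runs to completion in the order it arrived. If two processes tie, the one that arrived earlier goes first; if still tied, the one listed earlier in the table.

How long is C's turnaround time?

16

Timeline: | idle 0-2 | A 2-10 | B 10-18 | C 18-21 | D 21-27 | E 27-32 |
Completion: A=10  B=18  C=21  D=27  E=32
Turnaround(C) = completion − arrival = 21 − 5 = 16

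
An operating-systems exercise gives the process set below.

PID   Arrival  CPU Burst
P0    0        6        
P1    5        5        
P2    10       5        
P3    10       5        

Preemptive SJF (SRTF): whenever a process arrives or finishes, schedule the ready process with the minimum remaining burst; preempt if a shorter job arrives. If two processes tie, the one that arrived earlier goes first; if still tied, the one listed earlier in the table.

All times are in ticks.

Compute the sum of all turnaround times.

Gantt: | P0 0-6 | P1 6-11 | P2 11-16 | P3 16-21 |
Completion: P0=6  P1=11  P2=16  P3=21
Turnaround = completion − arrival: P0=6, P1=6, P2=6, P3=11
Total turnaround = 6 + 6 + 6 + 11 = 29

29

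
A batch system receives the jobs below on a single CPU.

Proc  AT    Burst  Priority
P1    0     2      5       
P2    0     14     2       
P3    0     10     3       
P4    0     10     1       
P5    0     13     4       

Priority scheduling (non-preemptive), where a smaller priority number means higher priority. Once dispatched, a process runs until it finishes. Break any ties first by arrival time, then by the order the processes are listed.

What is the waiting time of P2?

10

Gantt: | P4 0-10 | P2 10-24 | P3 24-34 | P5 34-47 | P1 47-49 |
Completion: P1=49  P2=24  P3=34  P4=10  P5=47
Waiting(P2) = turnaround − burst = 24 − 14 = 10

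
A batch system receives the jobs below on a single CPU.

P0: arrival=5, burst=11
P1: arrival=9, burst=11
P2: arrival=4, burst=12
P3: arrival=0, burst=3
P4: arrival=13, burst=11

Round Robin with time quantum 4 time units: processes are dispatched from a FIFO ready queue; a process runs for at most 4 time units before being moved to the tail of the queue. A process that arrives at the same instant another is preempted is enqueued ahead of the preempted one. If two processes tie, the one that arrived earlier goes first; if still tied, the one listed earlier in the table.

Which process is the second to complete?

P2

Timeline: | P3 0-3 | idle 3-4 | P2 4-8 | P0 8-12 | P2 12-16 | P1 16-20 | P0 20-24 | P4 24-28 | P2 28-32 | P1 32-36 | P0 36-39 | P4 39-43 | P1 43-46 | P4 46-49 |
Completion: P0=39  P1=46  P2=32  P3=3  P4=49
Turnaround (C−A): P0=34  P1=37  P2=28  P3=3  P4=36
Finish order: P3 → P2 → P0 → P1 → P4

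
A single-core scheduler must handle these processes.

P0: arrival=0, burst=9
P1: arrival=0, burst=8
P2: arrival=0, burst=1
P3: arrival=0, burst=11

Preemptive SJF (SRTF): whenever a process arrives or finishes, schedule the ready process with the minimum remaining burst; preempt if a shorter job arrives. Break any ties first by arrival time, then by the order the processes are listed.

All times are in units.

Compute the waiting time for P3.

Timeline: | P2 0-1 | P1 1-9 | P0 9-18 | P3 18-29 |
Completion: P0=18  P1=9  P2=1  P3=29
Turnaround (C−A): P0=18  P1=9  P2=1  P3=29
Waiting(P3) = turnaround − burst = 29 − 11 = 18

18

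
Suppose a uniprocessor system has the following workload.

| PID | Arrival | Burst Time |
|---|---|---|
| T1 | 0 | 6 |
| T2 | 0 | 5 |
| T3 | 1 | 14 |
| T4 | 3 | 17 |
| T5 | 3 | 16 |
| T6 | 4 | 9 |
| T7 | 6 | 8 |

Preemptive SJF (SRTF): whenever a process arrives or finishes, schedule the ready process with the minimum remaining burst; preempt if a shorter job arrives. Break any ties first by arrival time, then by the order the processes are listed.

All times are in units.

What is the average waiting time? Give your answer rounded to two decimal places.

20.86

Schedule: | T2 0-5 | T1 5-11 | T7 11-19 | T6 19-28 | T3 28-42 | T5 42-58 | T4 58-75 |
Completion: T1=11  T2=5  T3=42  T4=75  T5=58  T6=28  T7=19
Turnaround (C−A): T1=11  T2=5  T3=41  T4=72  T5=55  T6=24  T7=13
Waiting times: T1=5, T2=0, T3=27, T4=55, T5=39, T6=15, T7=5
Average waiting = (5+0+27+55+39+15+5) / 7 = 146/7 = 20.86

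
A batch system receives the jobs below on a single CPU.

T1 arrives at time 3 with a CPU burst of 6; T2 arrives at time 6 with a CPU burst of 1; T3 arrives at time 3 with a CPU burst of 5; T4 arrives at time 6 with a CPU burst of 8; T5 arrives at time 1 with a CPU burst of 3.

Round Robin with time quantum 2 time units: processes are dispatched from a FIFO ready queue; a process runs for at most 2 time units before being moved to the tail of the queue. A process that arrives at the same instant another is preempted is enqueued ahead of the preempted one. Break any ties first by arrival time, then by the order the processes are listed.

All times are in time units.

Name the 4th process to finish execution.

T3

Timeline: | idle 0-1 | T5 1-3 | T1 3-5 | T3 5-7 | T5 7-8 | T1 8-10 | T2 10-11 | T4 11-13 | T3 13-15 | T1 15-17 | T4 17-19 | T3 19-20 | T4 20-24 |
Completion: T1=17  T2=11  T3=20  T4=24  T5=8
Finish order: T5 → T2 → T1 → T3 → T4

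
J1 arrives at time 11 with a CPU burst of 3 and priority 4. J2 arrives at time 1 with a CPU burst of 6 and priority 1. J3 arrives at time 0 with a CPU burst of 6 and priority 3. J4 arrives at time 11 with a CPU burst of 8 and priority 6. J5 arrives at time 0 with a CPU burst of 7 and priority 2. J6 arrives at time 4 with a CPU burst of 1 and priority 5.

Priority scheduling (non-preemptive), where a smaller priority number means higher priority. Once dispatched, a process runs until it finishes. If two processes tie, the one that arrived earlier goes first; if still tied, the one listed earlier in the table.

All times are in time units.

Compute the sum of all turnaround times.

88

Schedule: | J5 0-7 | J2 7-13 | J3 13-19 | J1 19-22 | J6 22-23 | J4 23-31 |
Completion: J1=22  J2=13  J3=19  J4=31  J5=7  J6=23
Turnaround = completion − arrival: J1=11, J2=12, J3=19, J4=20, J5=7, J6=19
Total turnaround = 11 + 12 + 19 + 20 + 7 + 19 = 88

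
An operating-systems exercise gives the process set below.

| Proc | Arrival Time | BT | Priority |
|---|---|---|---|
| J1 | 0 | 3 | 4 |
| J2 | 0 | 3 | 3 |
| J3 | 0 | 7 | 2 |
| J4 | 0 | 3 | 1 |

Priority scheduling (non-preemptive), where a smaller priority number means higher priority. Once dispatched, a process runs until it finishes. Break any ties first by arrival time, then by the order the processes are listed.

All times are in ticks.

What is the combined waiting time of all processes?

26

Schedule: | J4 0-3 | J3 3-10 | J2 10-13 | J1 13-16 |
Completion: J1=16  J2=13  J3=10  J4=3
Turnaround (C−A): J1=16  J2=13  J3=10  J4=3
Waiting = turnaround − burst: J1=13, J2=10, J3=3, J4=0
Total waiting = 13 + 10 + 3 + 0 = 26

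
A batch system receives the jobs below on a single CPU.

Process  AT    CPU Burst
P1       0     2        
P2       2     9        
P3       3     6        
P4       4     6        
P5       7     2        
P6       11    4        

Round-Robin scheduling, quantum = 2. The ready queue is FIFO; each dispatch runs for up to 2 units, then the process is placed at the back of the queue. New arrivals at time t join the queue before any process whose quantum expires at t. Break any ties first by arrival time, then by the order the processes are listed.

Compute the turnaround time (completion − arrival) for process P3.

19

Gantt: | P1 0-2 | P2 2-4 | P3 4-6 | P4 6-8 | P2 8-10 | P3 10-12 | P5 12-14 | P4 14-16 | P2 16-18 | P6 18-20 | P3 20-22 | P4 22-24 | P2 24-26 | P6 26-28 | P2 28-29 |
Completion: P1=2  P2=29  P3=22  P4=24  P5=14  P6=28
Turnaround (C−A): P1=2  P2=27  P3=19  P4=20  P5=7  P6=17
Turnaround(P3) = completion − arrival = 22 − 3 = 19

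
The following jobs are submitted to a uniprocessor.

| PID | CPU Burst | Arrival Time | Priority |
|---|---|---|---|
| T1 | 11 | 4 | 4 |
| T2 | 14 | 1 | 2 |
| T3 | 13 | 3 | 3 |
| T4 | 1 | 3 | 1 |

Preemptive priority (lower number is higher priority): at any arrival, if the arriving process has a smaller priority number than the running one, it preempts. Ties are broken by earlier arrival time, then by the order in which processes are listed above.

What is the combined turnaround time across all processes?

78

Gantt: | idle 0-1 | T2 1-3 | T4 3-4 | T2 4-16 | T3 16-29 | T1 29-40 |
Completion: T1=40  T2=16  T3=29  T4=4
Turnaround = completion − arrival: T1=36, T2=15, T3=26, T4=1
Total turnaround = 36 + 15 + 26 + 1 = 78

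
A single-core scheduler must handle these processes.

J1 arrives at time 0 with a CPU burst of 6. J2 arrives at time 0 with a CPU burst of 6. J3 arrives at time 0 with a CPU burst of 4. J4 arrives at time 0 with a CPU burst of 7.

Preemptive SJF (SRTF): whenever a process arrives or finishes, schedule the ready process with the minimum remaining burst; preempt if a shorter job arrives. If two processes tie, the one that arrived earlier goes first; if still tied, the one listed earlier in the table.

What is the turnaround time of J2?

Gantt: | J3 0-4 | J1 4-10 | J2 10-16 | J4 16-23 |
Completion: J1=10  J2=16  J3=4  J4=23
Turnaround (C−A): J1=10  J2=16  J3=4  J4=23
Turnaround(J2) = completion − arrival = 16 − 0 = 16

16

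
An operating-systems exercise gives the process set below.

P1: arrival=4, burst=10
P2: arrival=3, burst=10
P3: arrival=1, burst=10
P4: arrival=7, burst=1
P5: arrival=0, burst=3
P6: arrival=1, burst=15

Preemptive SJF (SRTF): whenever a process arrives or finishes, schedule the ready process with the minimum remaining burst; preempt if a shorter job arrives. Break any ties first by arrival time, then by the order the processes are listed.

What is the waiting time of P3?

Schedule: | P5 0-3 | P3 3-7 | P4 7-8 | P3 8-14 | P2 14-24 | P1 24-34 | P6 34-49 |
Completion: P1=34  P2=24  P3=14  P4=8  P5=3  P6=49
Waiting(P3) = turnaround − burst = 13 − 10 = 3

3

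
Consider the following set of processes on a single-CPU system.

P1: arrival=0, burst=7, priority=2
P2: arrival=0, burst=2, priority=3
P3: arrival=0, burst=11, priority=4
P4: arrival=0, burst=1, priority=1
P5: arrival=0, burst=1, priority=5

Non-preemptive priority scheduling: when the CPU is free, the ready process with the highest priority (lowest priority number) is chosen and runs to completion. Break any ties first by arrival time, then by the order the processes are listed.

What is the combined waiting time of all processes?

Timeline: | P4 0-1 | P1 1-8 | P2 8-10 | P3 10-21 | P5 21-22 |
Completion: P1=8  P2=10  P3=21  P4=1  P5=22
Turnaround (C−A): P1=8  P2=10  P3=21  P4=1  P5=22
Waiting = turnaround − burst: P1=1, P2=8, P3=10, P4=0, P5=21
Total waiting = 1 + 8 + 10 + 0 + 21 = 40

40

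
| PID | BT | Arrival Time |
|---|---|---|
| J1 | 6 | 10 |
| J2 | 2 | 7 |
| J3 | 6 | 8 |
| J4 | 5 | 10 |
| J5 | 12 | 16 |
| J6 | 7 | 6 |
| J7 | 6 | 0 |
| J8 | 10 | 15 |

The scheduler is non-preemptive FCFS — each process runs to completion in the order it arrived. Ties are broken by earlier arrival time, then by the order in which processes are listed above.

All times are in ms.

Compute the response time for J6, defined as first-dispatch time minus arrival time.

Gantt: | J7 0-6 | J6 6-13 | J2 13-15 | J3 15-21 | J1 21-27 | J4 27-32 | J8 32-42 | J5 42-54 |
Completion: J1=27  J2=15  J3=21  J4=32  J5=54  J6=13  J7=6  J8=42
Turnaround (C−A): J1=17  J2=8  J3=13  J4=22  J5=38  J6=7  J7=6  J8=27
Response(J6) = first start − arrival = 6 − 6 = 0

0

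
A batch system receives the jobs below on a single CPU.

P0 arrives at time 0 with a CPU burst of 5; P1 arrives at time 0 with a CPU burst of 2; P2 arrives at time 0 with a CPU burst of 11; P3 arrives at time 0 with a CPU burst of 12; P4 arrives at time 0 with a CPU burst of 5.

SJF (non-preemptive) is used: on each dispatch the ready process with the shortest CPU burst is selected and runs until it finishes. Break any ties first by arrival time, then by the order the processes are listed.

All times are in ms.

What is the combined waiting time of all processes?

44

Gantt: | P1 0-2 | P0 2-7 | P4 7-12 | P2 12-23 | P3 23-35 |
Completion: P0=7  P1=2  P2=23  P3=35  P4=12
Waiting = turnaround − burst: P0=2, P1=0, P2=12, P3=23, P4=7
Total waiting = 2 + 0 + 12 + 23 + 7 = 44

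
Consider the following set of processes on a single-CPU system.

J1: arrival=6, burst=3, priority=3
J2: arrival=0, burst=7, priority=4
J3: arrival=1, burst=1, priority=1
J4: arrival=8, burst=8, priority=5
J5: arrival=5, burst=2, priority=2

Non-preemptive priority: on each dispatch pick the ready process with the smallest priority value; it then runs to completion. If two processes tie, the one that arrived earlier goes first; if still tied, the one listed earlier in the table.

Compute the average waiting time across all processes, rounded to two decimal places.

Gantt: | J2 0-7 | J3 7-8 | J5 8-10 | J1 10-13 | J4 13-21 |
Completion: J1=13  J2=7  J3=8  J4=21  J5=10
Turnaround (C−A): J1=7  J2=7  J3=7  J4=13  J5=5
Waiting times: J1=4, J2=0, J3=6, J4=5, J5=3
Average waiting = (4+0+6+5+3) / 5 = 18/5 = 3.60

3.60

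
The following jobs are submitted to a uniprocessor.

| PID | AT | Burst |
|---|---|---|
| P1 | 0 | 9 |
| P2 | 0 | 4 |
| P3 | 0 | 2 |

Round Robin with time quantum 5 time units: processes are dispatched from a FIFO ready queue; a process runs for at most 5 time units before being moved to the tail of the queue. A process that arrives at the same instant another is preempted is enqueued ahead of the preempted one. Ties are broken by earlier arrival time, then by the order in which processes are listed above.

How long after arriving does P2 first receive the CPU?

5

Timeline: | P1 0-5 | P2 5-9 | P3 9-11 | P1 11-15 |
Completion: P1=15  P2=9  P3=11
Response(P2) = first start − arrival = 5 − 0 = 5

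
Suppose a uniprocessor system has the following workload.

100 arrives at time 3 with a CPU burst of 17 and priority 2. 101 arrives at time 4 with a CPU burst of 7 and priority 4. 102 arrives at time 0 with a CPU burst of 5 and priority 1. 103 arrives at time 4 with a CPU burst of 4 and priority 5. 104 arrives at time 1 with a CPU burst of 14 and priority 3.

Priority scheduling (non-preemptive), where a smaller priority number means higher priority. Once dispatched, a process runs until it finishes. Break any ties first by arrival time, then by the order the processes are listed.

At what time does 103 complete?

Schedule: | 102 0-5 | 100 5-22 | 104 22-36 | 101 36-43 | 103 43-47 |
Completion: 100=22  101=43  102=5  103=47  104=36
Turnaround (C−A): 100=19  101=39  102=5  103=43  104=35

47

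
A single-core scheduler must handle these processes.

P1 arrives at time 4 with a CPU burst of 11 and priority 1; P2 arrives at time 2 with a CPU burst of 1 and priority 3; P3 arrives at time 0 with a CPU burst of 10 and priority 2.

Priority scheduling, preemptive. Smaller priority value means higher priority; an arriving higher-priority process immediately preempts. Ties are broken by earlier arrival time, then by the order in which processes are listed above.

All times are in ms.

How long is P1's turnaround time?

11

Timeline: | P3 0-4 | P1 4-15 | P3 15-21 | P2 21-22 |
Completion: P1=15  P2=22  P3=21
Turnaround(P1) = completion − arrival = 15 − 4 = 11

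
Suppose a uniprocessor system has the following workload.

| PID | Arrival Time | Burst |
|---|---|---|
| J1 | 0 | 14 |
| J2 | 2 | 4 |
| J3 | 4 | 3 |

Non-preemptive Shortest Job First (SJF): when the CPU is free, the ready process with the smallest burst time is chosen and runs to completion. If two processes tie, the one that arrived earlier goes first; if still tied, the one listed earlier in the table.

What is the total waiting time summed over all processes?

Schedule: | J1 0-14 | J3 14-17 | J2 17-21 |
Completion: J1=14  J2=21  J3=17
Waiting = turnaround − burst: J1=0, J2=15, J3=10
Total waiting = 0 + 15 + 10 = 25

25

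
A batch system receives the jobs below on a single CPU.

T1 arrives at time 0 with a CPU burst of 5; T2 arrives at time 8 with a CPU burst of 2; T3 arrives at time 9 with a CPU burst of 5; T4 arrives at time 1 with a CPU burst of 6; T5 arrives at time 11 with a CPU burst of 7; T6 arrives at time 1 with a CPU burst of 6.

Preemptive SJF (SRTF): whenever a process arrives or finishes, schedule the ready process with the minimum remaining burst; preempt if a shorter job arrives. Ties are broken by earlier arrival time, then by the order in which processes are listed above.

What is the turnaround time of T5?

20

Gantt: | T1 0-5 | T4 5-8 | T2 8-10 | T4 10-13 | T3 13-18 | T6 18-24 | T5 24-31 |
Completion: T1=5  T2=10  T3=18  T4=13  T5=31  T6=24
Turnaround (C−A): T1=5  T2=2  T3=9  T4=12  T5=20  T6=23
Turnaround(T5) = completion − arrival = 31 − 11 = 20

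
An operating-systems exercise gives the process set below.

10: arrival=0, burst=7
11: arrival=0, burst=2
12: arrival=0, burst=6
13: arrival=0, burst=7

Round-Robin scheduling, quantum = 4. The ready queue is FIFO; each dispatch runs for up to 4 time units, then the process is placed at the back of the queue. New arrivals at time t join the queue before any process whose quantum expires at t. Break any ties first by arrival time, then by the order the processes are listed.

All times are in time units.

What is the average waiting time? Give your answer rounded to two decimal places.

10.50

Timeline: | 10 0-4 | 11 4-6 | 12 6-10 | 13 10-14 | 10 14-17 | 12 17-19 | 13 19-22 |
Completion: 10=17  11=6  12=19  13=22
Turnaround (C−A): 10=17  11=6  12=19  13=22
Waiting times: 10=10, 11=4, 12=13, 13=15
Average waiting = (10+4+13+15) / 4 = 42/4 = 10.50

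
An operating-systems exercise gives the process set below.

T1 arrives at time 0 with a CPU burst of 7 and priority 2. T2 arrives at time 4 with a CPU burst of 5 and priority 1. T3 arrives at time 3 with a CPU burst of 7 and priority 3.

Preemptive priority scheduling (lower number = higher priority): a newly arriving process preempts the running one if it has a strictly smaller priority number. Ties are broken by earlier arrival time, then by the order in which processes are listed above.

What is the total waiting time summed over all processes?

Timeline: | T1 0-4 | T2 4-9 | T1 9-12 | T3 12-19 |
Completion: T1=12  T2=9  T3=19
Waiting = turnaround − burst: T1=5, T2=0, T3=9
Total waiting = 5 + 0 + 9 = 14

14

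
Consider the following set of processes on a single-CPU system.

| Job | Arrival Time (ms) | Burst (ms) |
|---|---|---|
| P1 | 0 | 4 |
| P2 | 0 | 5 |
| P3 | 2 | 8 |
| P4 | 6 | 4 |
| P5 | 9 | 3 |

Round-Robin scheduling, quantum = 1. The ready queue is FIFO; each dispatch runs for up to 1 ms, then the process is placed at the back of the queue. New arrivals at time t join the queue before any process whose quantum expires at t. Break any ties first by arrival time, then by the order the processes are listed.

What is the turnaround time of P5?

11

Timeline: | P1 0-1 | P2 1-2 | P1 2-3 | P3 3-4 | P2 4-5 | P1 5-6 | P3 6-7 | P2 7-8 | P4 8-9 | P1 9-10 | P3 10-11 | P2 11-12 | P5 12-13 | P4 13-14 | P3 14-15 | P2 15-16 | P5 16-17 | P4 17-18 | P3 18-19 | P5 19-20 | P4 20-21 | P3 21-24 |
Completion: P1=10  P2=16  P3=24  P4=21  P5=20
Turnaround(P5) = completion − arrival = 20 − 9 = 11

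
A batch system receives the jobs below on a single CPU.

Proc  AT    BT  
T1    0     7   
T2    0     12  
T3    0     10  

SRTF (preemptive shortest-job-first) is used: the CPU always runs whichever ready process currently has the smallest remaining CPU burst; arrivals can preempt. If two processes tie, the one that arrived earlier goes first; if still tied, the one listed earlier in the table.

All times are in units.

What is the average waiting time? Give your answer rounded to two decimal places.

8.00

Schedule: | T1 0-7 | T3 7-17 | T2 17-29 |
Completion: T1=7  T2=29  T3=17
Waiting times: T1=0, T2=17, T3=7
Average waiting = (0+17+7) / 3 = 24/3 = 8.00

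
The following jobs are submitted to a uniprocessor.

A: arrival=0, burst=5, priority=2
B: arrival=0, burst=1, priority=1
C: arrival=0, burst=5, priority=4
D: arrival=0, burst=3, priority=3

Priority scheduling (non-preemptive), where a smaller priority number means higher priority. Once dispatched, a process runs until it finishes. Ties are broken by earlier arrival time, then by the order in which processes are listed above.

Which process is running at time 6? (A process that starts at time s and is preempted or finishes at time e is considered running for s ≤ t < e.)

D

Gantt: | B 0-1 | A 1-6 | D 6-9 | C 9-14 |
Completion: A=6  B=1  C=14  D=9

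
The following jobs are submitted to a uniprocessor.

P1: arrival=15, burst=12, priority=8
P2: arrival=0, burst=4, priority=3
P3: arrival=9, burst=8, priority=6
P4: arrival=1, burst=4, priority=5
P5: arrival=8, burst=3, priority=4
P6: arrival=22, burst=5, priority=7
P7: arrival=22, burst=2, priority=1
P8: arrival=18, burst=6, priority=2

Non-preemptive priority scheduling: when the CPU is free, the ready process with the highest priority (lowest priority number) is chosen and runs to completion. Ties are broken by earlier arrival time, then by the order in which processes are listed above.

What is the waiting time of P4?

Timeline: | P2 0-4 | P4 4-8 | P5 8-11 | P3 11-19 | P8 19-25 | P7 25-27 | P6 27-32 | P1 32-44 |
Completion: P1=44  P2=4  P3=19  P4=8  P5=11  P6=32  P7=27  P8=25
Waiting(P4) = turnaround − burst = 7 − 4 = 3

3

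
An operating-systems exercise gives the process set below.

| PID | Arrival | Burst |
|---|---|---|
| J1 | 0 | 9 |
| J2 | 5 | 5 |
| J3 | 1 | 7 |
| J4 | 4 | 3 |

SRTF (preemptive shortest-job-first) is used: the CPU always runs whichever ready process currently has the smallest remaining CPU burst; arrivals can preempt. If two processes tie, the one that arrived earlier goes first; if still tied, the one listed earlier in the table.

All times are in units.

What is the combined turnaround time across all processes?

Schedule: | J1 0-1 | J3 1-4 | J4 4-7 | J3 7-11 | J2 11-16 | J1 16-24 |
Completion: J1=24  J2=16  J3=11  J4=7
Turnaround (C−A): J1=24  J2=11  J3=10  J4=3
Turnaround = completion − arrival: J1=24, J2=11, J3=10, J4=3
Total turnaround = 24 + 11 + 10 + 3 = 48

48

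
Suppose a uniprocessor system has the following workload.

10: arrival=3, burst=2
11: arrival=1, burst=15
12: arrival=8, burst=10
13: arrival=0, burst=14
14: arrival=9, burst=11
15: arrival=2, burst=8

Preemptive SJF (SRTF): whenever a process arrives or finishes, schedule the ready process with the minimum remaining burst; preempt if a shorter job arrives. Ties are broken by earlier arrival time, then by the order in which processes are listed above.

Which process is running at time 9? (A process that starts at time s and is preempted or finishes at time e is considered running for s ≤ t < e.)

15

Gantt: | 13 0-2 | 15 2-3 | 10 3-5 | 15 5-12 | 12 12-22 | 14 22-33 | 13 33-45 | 11 45-60 |
Completion: 10=5  11=60  12=22  13=45  14=33  15=12
Turnaround (C−A): 10=2  11=59  12=14  13=45  14=24  15=10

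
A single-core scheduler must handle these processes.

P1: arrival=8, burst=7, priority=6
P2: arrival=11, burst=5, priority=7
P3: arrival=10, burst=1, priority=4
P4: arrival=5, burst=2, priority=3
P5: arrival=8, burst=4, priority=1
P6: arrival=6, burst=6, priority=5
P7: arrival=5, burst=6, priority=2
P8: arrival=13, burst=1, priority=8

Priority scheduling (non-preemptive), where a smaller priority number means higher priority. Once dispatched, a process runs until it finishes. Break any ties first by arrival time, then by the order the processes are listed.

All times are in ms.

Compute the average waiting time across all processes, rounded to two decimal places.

Timeline: | idle 0-5 | P7 5-11 | P5 11-15 | P4 15-17 | P3 17-18 | P6 18-24 | P1 24-31 | P2 31-36 | P8 36-37 |
Completion: P1=31  P2=36  P3=18  P4=17  P5=15  P6=24  P7=11  P8=37
Turnaround (C−A): P1=23  P2=25  P3=8  P4=12  P5=7  P6=18  P7=6  P8=24
Waiting times: P1=16, P2=20, P3=7, P4=10, P5=3, P6=12, P7=0, P8=23
Average waiting = (16+20+7+10+3+12+0+23) / 8 = 91/8 = 11.38

11.38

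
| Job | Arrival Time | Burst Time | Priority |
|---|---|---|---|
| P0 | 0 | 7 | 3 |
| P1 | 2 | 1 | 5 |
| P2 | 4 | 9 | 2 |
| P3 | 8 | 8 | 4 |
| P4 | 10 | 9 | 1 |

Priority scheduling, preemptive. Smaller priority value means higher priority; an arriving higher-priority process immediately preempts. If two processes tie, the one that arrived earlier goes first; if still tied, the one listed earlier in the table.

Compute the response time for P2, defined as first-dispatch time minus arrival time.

Timeline: | P0 0-4 | P2 4-10 | P4 10-19 | P2 19-22 | P0 22-25 | P3 25-33 | P1 33-34 |
Completion: P0=25  P1=34  P2=22  P3=33  P4=19
Turnaround (C−A): P0=25  P1=32  P2=18  P3=25  P4=9
Response(P2) = first start − arrival = 4 − 4 = 0

0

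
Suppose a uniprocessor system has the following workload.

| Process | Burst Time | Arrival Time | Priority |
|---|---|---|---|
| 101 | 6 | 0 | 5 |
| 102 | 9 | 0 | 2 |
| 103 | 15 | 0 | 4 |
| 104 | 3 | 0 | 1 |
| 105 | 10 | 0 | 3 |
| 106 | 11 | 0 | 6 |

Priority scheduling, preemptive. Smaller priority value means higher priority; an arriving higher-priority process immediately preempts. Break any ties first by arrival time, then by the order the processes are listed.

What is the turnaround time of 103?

Schedule: | 104 0-3 | 102 3-12 | 105 12-22 | 103 22-37 | 101 37-43 | 106 43-54 |
Completion: 101=43  102=12  103=37  104=3  105=22  106=54
Turnaround(103) = completion − arrival = 37 − 0 = 37

37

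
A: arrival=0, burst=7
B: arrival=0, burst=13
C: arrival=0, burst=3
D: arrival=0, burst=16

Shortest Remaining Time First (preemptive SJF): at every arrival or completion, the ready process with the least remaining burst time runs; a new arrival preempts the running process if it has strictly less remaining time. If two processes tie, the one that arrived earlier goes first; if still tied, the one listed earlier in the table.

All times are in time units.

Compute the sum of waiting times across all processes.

Schedule: | C 0-3 | A 3-10 | B 10-23 | D 23-39 |
Completion: A=10  B=23  C=3  D=39
Waiting = turnaround − burst: A=3, B=10, C=0, D=23
Total waiting = 3 + 10 + 0 + 23 = 36

36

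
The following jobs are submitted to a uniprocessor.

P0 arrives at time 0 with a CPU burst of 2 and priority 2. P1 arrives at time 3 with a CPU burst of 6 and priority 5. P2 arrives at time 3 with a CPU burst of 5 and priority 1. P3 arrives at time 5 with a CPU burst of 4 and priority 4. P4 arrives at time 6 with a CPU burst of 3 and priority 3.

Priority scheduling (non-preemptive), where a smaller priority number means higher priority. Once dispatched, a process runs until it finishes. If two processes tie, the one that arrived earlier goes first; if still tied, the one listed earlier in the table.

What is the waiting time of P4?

Schedule: | P0 0-2 | idle 2-3 | P2 3-8 | P4 8-11 | P3 11-15 | P1 15-21 |
Completion: P0=2  P1=21  P2=8  P3=15  P4=11
Waiting(P4) = turnaround − burst = 5 − 3 = 2

2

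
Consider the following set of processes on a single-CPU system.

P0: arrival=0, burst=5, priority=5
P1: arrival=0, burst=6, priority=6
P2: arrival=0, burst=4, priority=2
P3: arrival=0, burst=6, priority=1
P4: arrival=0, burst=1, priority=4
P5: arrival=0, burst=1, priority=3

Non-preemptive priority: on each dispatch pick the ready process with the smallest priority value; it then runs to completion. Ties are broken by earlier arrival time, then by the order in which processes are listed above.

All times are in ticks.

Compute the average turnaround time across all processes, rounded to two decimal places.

13.17

Gantt: | P3 0-6 | P2 6-10 | P5 10-11 | P4 11-12 | P0 12-17 | P1 17-23 |
Completion: P0=17  P1=23  P2=10  P3=6  P4=12  P5=11
Turnaround times: P0=17, P1=23, P2=10, P3=6, P4=12, P5=11
Average turnaround = (17+23+10+6+12+11) / 6 = 79/6 = 13.17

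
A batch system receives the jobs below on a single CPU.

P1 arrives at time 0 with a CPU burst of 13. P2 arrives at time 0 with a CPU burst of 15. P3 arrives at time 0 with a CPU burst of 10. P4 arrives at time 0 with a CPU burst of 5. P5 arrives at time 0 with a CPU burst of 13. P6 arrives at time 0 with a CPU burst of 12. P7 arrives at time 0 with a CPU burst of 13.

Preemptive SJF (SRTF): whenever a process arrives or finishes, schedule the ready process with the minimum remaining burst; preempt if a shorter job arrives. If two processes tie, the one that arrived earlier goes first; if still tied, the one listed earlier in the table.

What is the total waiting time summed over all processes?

206

Schedule: | P4 0-5 | P3 5-15 | P6 15-27 | P1 27-40 | P5 40-53 | P7 53-66 | P2 66-81 |
Completion: P1=40  P2=81  P3=15  P4=5  P5=53  P6=27  P7=66
Turnaround (C−A): P1=40  P2=81  P3=15  P4=5  P5=53  P6=27  P7=66
Waiting = turnaround − burst: P1=27, P2=66, P3=5, P4=0, P5=40, P6=15, P7=53
Total waiting = 27 + 66 + 5 + 0 + 40 + 15 + 53 = 206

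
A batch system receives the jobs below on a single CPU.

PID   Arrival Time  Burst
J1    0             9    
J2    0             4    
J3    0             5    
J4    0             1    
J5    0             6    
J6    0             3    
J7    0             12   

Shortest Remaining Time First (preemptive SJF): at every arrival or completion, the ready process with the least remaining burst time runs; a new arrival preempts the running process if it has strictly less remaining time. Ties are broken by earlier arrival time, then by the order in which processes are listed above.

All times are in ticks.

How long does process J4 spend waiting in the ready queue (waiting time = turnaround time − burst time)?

0

Gantt: | J4 0-1 | J6 1-4 | J2 4-8 | J3 8-13 | J5 13-19 | J1 19-28 | J7 28-40 |
Completion: J1=28  J2=8  J3=13  J4=1  J5=19  J6=4  J7=40
Turnaround (C−A): J1=28  J2=8  J3=13  J4=1  J5=19  J6=4  J7=40
Waiting(J4) = turnaround − burst = 1 − 1 = 0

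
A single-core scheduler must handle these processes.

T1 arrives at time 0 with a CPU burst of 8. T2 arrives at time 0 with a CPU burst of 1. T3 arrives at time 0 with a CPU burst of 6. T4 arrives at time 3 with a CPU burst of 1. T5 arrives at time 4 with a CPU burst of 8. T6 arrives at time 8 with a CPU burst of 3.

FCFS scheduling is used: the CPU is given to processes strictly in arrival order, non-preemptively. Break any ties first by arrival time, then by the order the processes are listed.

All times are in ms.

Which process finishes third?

Gantt: | T1 0-8 | T2 8-9 | T3 9-15 | T4 15-16 | T5 16-24 | T6 24-27 |
Completion: T1=8  T2=9  T3=15  T4=16  T5=24  T6=27
Finish order: T1 → T2 → T3 → T4 → T5 → T6

T3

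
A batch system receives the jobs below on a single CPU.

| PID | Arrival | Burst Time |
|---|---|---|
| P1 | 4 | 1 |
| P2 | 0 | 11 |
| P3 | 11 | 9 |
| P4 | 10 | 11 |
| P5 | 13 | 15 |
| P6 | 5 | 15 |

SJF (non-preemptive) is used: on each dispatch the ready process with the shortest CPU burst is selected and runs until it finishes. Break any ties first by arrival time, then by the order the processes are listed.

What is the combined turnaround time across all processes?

Gantt: | P2 0-11 | P1 11-12 | P3 12-21 | P4 21-32 | P6 32-47 | P5 47-62 |
Completion: P1=12  P2=11  P3=21  P4=32  P5=62  P6=47
Turnaround = completion − arrival: P1=8, P2=11, P3=10, P4=22, P5=49, P6=42
Total turnaround = 8 + 11 + 10 + 22 + 49 + 42 = 142

142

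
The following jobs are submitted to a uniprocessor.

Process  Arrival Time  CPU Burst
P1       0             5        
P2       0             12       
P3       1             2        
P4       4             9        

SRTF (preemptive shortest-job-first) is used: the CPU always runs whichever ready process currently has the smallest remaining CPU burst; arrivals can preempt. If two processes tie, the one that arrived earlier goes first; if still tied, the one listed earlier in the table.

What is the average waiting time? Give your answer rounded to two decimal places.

Timeline: | P1 0-1 | P3 1-3 | P1 3-7 | P4 7-16 | P2 16-28 |
Completion: P1=7  P2=28  P3=3  P4=16
Turnaround (C−A): P1=7  P2=28  P3=2  P4=12
Waiting times: P1=2, P2=16, P3=0, P4=3
Average waiting = (2+16+0+3) / 4 = 21/4 = 5.25

5.25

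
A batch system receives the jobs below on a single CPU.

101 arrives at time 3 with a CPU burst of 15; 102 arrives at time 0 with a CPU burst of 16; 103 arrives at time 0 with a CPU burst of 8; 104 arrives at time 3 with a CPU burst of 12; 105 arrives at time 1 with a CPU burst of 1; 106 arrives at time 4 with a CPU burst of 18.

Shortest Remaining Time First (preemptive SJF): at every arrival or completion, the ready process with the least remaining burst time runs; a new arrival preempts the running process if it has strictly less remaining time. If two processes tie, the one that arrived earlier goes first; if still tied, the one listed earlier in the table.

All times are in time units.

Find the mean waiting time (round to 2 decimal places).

18.17

Gantt: | 103 0-1 | 105 1-2 | 103 2-9 | 104 9-21 | 101 21-36 | 102 36-52 | 106 52-70 |
Completion: 101=36  102=52  103=9  104=21  105=2  106=70
Waiting times: 101=18, 102=36, 103=1, 104=6, 105=0, 106=48
Average waiting = (18+36+1+6+0+48) / 6 = 109/6 = 18.17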